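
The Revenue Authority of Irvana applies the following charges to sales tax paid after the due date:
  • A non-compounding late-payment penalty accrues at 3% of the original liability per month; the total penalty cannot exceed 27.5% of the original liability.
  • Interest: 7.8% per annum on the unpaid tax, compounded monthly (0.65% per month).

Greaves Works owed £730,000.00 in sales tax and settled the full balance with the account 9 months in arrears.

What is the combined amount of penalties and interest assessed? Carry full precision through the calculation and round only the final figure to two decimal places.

£240,932.34

Penalty: 9 × 3% × £730,000.00 = £197,100.00 (below the 27.5% cap of £200,750.00)
Interest: £730,000.00 × ((1 + 0.0065)^9 − 1) = £730,000.00 × 0.0600443… = £43,832.3353…
Penalties + interest = £197,100.0000 + £43,832.3353… = £240,932.34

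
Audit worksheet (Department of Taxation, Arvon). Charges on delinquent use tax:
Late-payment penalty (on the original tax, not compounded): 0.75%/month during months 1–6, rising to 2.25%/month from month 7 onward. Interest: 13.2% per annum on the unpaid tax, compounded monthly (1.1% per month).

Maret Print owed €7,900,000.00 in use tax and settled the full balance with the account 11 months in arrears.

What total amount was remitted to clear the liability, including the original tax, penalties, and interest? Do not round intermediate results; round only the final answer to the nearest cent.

€10,154,498.22

Penalty, months 1–6: 6 × 0.75% × €7,900,000.00 = €355,500.00
Penalty, months 7–11: 5 × 2.25% × €7,900,000.00 = €888,750.00
Interest: €7,900,000.00 × ((1 + 0.011)^11 − 1) = €7,900,000.00 × 0.1278795… = €1,010,248.2219…
Total = €7,900,000.00 + €1,244,250.0000 + €1,010,248.2219… = €10,154,498.22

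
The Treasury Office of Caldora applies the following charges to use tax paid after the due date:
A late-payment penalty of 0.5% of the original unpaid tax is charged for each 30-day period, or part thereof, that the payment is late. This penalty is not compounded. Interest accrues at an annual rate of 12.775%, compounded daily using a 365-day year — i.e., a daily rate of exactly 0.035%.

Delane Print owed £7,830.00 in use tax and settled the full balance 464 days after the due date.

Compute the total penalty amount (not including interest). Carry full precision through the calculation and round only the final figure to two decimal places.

Penalty periods: ⌈464/30⌉ = 16; penalty = 16 × 0.5% × £7,830.00 = £626.40

£626.40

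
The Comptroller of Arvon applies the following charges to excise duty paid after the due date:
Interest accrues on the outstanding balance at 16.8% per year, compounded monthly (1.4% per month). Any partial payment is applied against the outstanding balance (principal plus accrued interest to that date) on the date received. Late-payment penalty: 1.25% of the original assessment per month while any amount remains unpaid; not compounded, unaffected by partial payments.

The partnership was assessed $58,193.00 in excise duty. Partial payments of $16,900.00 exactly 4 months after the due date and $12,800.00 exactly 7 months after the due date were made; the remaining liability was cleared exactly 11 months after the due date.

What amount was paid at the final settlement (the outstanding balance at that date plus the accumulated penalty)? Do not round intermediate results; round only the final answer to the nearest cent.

$43,651.28

Balance at month 4: $58,193.0000 × (1 + 0.014)^4 = $61,520.8839…
After $16,900.00 payment: $61,520.8839… − $16,900.00 = $44,620.8839…
Balance at month 7: $44,620.8839… × (1 + 0.014)^3 = $46,521.3206…
After $12,800.00 payment: $46,521.3206… − $12,800.00 = $33,721.3206…
Balance at month 11: $33,721.3206… × (1 + 0.014)^4 = $35,649.7422…
Penalty: 11 × 1.25% × $58,193.00 = $8,001.54…
Final settlement = outstanding balance + penalty = $35,649.7422… + $8,001.54… = $43,651.28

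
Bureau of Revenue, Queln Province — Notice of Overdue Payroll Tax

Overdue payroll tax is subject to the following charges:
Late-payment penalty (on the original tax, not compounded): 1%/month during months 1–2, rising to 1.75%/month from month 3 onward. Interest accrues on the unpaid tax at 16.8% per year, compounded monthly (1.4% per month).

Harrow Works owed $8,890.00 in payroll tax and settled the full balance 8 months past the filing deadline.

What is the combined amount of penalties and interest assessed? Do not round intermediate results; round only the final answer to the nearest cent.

Penalty, months 1–2: 2 × 1% × $8,890.00 = $177.80
Penalty, months 3–8: 6 × 1.75% × $8,890.00 = $933.45
Interest: $8,890.00 × ((1 + 0.014)^8 − 1) = $8,890.00 × 0.1176444… = $1,045.8586…
Penalties + interest = $1,111.2500 + $1,045.8586… = $2,157.11

$2,157.11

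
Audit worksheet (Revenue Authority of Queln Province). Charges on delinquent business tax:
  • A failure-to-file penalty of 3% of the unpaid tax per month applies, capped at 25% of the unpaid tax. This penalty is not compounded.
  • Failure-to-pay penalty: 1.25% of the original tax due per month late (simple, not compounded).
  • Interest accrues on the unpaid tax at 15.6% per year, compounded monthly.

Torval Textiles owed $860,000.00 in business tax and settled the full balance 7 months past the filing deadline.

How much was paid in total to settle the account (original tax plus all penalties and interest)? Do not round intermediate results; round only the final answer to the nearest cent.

$1,197,229.14

Failure-to-file: 7 × 3% × $860,000.00 = $180,600.00 (under the 25% cap)
Failure-to-pay penalty: 7 × 1.25% × $860,000.00 = $75,250.00
Interest (15.6%/yr ÷ 12 = 1.3%/month): $860,000.00 × ((1 + 0.013)^7 − 1) = $81,379.1361…
Total = $860,000.00 + $255,850.0000 + $81,379.1361… = $1,197,229.14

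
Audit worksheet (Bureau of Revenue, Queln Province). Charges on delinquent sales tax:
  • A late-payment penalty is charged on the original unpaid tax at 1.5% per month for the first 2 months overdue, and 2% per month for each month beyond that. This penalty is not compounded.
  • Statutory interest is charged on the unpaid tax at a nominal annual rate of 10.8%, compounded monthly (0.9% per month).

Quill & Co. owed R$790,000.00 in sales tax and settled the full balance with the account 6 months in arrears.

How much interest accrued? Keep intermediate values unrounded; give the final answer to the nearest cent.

Interest: R$790,000.00 × ((1 + 0.009)^6 − 1) = R$790,000.00 × 0.0552297… = R$43,631.4462…

R$43,631.45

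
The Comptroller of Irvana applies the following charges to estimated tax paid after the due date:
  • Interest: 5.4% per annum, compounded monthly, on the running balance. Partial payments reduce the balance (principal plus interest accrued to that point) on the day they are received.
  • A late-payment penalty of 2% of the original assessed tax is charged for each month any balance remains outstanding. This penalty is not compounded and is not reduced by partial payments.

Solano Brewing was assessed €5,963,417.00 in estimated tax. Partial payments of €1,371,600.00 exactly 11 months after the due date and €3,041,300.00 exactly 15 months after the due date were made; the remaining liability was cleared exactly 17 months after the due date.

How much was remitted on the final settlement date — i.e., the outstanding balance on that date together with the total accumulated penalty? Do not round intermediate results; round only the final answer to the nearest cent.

€3,986,193.22

Monthly rate = 5.4% ÷ 12 = 0.45%
Balance at month 11: €5,963,417.0000 × (1 + 0.0045)^11 = €6,265,338.3730…
After €1,371,600.00 payment: €6,265,338.3730… − €1,371,600.00 = €4,893,738.3730…
Balance at month 15: €4,893,738.3730… × (1 + 0.0045)^4 = €4,982,422.0387…
After €3,041,300.00 payment: €4,982,422.0387… − €3,041,300.00 = €1,941,122.0387…
Balance at month 17: €1,941,122.0387… × (1 + 0.0045)^2 = €1,958,631.4447…
Penalty: 17 × 2% × €5,963,417.00 = €2,027,561.78
Final settlement = outstanding balance + penalty = €1,958,631.4447… + €2,027,561.78 = €3,986,193.22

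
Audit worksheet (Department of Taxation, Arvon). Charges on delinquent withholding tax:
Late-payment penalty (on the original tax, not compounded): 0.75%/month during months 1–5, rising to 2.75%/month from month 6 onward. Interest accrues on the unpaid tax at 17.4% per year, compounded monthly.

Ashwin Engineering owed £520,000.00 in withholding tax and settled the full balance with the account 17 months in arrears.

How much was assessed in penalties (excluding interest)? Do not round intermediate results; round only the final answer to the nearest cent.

Penalty, months 1–5: 5 × 0.75% × £520,000.00 = £19,500.00
Penalty, months 6–17: 12 × 2.75% × £520,000.00 = £171,600.00
Total penalty = £19,500.00 + £171,600.00 = £191,100.00

£191,100.00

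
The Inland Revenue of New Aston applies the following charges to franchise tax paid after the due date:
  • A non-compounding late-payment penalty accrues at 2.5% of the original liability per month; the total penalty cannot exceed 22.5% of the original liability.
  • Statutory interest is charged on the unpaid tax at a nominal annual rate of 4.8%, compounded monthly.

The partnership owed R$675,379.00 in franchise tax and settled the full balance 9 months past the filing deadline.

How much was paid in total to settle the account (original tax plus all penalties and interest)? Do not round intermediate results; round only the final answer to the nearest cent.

R$852,045.59

Penalty (uncapped): 9 × 2.5% × R$675,379.00 = R$151,960.28…; cap = 22.5% × R$675,379.00 = R$151,960.28… → penalty = R$151,960.28…
Interest (4.8%/yr ÷ 12 = 0.4%/month): R$675,379.00 × ((1 + 0.004)^9 − 1) = R$24,706.3150…
Total = R$675,379.00 + R$151,960.2750 + R$24,706.3150… = R$852,045.59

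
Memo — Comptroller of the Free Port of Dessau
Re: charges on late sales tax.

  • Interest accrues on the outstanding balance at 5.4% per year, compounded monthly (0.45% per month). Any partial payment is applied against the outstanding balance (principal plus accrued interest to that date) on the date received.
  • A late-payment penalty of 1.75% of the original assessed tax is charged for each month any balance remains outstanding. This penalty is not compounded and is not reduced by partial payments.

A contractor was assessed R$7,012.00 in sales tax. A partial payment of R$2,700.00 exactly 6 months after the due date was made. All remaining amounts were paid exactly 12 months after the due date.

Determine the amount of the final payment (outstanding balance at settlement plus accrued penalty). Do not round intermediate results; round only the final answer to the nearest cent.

R$6,098.96

Balance at month 6: R$7,012.0000 × (1 + 0.0045)^6 = R$7,203.4667…
After R$2,700.00 payment: R$7,203.4667… − R$2,700.00 = R$4,503.4667…
Balance at month 12: R$4,503.4667… × (1 + 0.0045)^6 = R$4,626.4365…
Penalty: 12 × 1.75% × R$7,012.00 = R$1,472.52
Final settlement = outstanding balance + penalty = R$4,626.4365… + R$1,472.52 = R$6,098.96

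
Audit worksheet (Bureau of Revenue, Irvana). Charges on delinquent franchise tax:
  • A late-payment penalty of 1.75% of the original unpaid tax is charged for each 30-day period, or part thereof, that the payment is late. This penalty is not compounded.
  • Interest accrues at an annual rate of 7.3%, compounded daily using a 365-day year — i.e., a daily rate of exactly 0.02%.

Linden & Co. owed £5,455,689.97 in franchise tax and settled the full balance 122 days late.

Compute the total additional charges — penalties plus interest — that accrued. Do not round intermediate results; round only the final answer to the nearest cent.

£612,115.41

Penalty periods: ⌈122/30⌉ = 5; penalty = 5 × 1.75% × £5,455,689.97 = £477,372.87…
Interest: £5,455,689.97 × ((1 + 0.0002)^122 − 1) = £5,455,689.97 × 0.02469762… = £134,742.5361…
Penalties + interest = £477,372.8724… + £134,742.5361… = £612,115.41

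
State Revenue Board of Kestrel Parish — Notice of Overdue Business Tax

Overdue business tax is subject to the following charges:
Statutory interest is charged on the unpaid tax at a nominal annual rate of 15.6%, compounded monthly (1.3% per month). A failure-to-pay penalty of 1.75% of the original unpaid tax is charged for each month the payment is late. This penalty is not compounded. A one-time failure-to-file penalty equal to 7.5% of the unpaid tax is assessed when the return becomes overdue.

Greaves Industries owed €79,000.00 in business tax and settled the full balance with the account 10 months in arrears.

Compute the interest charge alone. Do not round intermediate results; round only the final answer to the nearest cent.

€10,892.10

Interest: €79,000.00 × ((1 + 0.013)^10 − 1) = €79,000.00 × 0.1378747… = €10,892.1039…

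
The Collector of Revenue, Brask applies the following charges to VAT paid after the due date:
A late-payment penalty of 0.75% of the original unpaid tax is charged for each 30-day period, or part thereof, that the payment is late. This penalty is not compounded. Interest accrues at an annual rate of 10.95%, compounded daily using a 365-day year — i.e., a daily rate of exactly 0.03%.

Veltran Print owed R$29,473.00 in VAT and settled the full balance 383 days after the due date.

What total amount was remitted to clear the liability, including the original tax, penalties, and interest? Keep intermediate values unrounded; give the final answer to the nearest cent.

R$35,934.72

Penalty periods: ⌈383/30⌉ = 13; penalty = 13 × 0.75% × R$29,473.00 = R$2,873.62…
Interest: R$29,473.00 × ((1 + 0.0003)^383 − 1) = R$29,473.00 × 0.12174193… = R$3,588.0998…
Total = R$29,473.00 + R$2,873.6175 + R$3,588.0998… = R$35,934.72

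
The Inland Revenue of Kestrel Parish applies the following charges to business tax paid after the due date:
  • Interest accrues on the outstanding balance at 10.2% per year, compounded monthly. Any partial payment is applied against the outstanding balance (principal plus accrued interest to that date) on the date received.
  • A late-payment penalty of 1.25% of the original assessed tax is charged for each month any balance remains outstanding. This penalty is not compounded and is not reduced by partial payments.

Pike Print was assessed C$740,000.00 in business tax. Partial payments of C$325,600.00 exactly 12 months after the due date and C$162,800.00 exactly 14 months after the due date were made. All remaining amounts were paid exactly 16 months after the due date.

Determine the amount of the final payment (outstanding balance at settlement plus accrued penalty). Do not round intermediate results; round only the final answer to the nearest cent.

C$492,925.76

Monthly rate = 10.2% ÷ 12 = 0.85%
Balance at month 12: C$740,000.0000 × (1 + 0.0085)^12 = C$819,110.6079…
After C$325,600.00 payment: C$819,110.6079… − C$325,600.00 = C$493,510.6079…
Balance at month 14: C$493,510.6079… × (1 + 0.0085)^2 = C$501,935.9444…
After C$162,800.00 payment: C$501,935.9444… − C$162,800.00 = C$339,135.9444…
Balance at month 16: C$339,135.9444… × (1 + 0.0085)^2 = C$344,925.7580…
Penalty: 16 × 1.25% × C$740,000.00 = C$148,000.00
Final settlement = outstanding balance + penalty = C$344,925.7580… + C$148,000.00 = C$492,925.76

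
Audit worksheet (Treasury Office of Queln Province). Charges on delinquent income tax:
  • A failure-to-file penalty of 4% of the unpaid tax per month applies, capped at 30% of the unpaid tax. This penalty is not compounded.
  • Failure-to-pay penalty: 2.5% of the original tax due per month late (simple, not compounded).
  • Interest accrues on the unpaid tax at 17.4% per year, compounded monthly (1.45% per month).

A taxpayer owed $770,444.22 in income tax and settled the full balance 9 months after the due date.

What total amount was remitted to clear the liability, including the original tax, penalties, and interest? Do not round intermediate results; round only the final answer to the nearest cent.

$1,281,503.55

Failure-to-file: 9 × 4% × $770,444.22 = $277,359.92…, capped at 30% × $770,444.22 = $231,133.27…
Failure-to-pay penalty = 2.5% × $770,444.22 × 9 mo = $173,349.95…
Interest: $770,444.22 × ((1 + 0.0145)^9 − 1) = $770,444.22 × 0.1383307… = $106,576.1159…
Total = $770,444.22 + $404,483.2155 + $106,576.1159… = $1,281,503.55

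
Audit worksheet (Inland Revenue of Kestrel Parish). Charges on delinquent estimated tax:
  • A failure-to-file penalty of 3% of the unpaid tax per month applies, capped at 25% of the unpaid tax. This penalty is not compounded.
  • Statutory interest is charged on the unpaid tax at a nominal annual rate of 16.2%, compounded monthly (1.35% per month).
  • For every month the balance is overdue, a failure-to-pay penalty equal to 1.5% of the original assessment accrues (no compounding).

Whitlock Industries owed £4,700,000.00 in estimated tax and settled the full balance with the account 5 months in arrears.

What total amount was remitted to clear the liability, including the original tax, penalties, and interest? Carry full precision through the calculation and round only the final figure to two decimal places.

£6,083,432.17

Failure-to-file: 5 × 3% × £4,700,000.00 = £705,000.00 (under the 25% cap)
Failure-to-pay penalty = 1.5% × £4,700,000.00 × 5 mo = £352,500.00
Interest: £4,700,000.00 × ((1 + 0.0135)^5 − 1) = £4,700,000.00 × 0.0693473… = £325,932.1703…
Total = £4,700,000.00 + £1,057,500.0000 + £325,932.1703… = £6,083,432.17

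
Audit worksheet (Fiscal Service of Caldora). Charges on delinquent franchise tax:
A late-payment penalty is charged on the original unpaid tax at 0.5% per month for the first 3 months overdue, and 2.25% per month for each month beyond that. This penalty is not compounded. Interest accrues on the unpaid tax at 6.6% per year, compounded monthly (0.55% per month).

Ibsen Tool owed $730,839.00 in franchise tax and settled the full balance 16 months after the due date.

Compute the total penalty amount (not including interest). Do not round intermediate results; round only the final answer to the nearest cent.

Penalty, months 1–3: 3 × 0.5% × $730,839.00 = $10,962.59…
Penalty, months 4–16: 13 × 2.25% × $730,839.00 = $213,770.41…
Total penalty = $10,962.59… + $213,770.41… = $224,732.99

$224,732.99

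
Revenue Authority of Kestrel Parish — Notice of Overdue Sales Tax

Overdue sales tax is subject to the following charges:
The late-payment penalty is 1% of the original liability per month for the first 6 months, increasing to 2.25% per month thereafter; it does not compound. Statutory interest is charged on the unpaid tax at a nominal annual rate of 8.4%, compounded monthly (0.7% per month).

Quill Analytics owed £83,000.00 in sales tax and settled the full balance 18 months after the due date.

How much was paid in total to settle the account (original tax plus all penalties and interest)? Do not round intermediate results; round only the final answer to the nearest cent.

Penalty, months 1–6: 6 × 1% × £83,000.00 = £4,980.00
Penalty, months 7–18: 12 × 2.25% × £83,000.00 = £22,410.00
Interest: £83,000.00 × ((1 + 0.007)^18 − 1) = £83,000.00 × 0.1337844… = £11,104.1036…
Total = £83,000.00 + £27,390.0000 + £11,104.1036… = £121,494.10

£121,494.10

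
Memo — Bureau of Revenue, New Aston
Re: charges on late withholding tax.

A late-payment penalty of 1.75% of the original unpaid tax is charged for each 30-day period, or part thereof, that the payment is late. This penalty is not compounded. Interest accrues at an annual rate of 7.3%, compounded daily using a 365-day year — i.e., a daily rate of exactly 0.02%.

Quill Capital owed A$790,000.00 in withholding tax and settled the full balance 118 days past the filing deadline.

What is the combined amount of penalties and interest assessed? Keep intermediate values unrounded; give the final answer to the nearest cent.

A$74,163.83

Penalty periods: ⌈118/30⌉ = 4; penalty = 4 × 1.75% × A$790,000.00 = A$55,300.00
Interest: A$790,000.00 × ((1 + 0.0002)^118 − 1) = A$790,000.00 × 0.02387827… = A$18,863.8315…
Penalties + interest = A$55,300.0000 + A$18,863.8315… = A$74,163.83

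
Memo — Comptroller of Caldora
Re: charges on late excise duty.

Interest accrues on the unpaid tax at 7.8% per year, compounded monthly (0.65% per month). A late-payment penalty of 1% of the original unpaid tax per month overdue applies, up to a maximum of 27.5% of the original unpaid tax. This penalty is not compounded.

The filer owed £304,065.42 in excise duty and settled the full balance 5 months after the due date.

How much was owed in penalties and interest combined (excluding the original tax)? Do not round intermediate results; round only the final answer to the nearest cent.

£25,214.70

Penalty: 5 × 1% × £304,065.42 = £15,203.27… (below the 27.5% cap of £83,617.99…)
Interest: £304,065.42 × ((1 + 0.0065)^5 − 1) = £304,065.42 × 0.0329253… = £10,011.4315…
Penalties + interest = £15,203.2710 + £10,011.4315… = £25,214.70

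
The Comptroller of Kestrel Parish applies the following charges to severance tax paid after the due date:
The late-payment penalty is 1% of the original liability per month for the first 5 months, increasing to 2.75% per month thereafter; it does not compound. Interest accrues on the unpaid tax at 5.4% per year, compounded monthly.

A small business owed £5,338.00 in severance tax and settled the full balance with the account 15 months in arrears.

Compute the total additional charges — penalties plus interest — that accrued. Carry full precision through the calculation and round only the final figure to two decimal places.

£2,106.74

Penalty, months 1–5: 5 × 1% × £5,338.00 = £266.90
Penalty, months 6–15: 10 × 2.75% × £5,338.00 = £1,467.95
Interest (5.4%/yr ÷ 12 = 0.45%/month): £5,338.00 × ((1 + 0.0045)^15 − 1) = £371.8893…
Penalties + interest = £1,734.8500 + £371.8893… = £2,106.74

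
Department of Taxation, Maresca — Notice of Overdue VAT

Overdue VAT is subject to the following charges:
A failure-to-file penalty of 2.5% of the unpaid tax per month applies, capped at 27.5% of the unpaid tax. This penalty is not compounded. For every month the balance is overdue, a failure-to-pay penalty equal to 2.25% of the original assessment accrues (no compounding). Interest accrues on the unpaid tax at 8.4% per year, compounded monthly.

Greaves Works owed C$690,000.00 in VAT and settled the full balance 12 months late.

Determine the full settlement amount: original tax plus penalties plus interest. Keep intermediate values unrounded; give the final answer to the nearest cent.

C$1,126,294.36

Failure-to-file: 12 × 2.5% × C$690,000.00 = C$207,000.00, capped at 27.5% × C$690,000.00 = C$189,750.00
Failure-to-pay penalty: 12 × 2.25% × C$690,000.00 = C$186,300.00
Interest (8.4%/yr ÷ 12 = 0.7%/month): C$690,000.00 × ((1 + 0.007)^12 − 1) = C$60,244.3567…
Total = C$690,000.00 + C$376,050.0000 + C$60,244.3567… = C$1,126,294.36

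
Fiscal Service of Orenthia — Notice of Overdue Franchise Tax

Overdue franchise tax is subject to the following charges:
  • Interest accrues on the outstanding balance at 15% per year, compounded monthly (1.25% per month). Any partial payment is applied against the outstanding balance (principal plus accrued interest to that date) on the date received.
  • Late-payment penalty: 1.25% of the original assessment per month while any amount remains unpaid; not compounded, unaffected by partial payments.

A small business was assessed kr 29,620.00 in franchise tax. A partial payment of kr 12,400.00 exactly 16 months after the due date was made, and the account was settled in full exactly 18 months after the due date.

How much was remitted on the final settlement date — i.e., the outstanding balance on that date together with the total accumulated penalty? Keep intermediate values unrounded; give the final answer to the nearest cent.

Balance at month 16: kr 29,620.0000 × (1 + 0.0125)^16 = kr 36,133.1284…
After kr 12,400.00 payment: kr 36,133.1284… − kr 12,400.00 = kr 23,733.1284…
Balance at month 18: kr 23,733.1284… × (1 + 0.0125)^2 = kr 24,330.1649…
Penalty: 18 × 1.25% × kr 29,620.00 = kr 6,664.50
Final settlement = outstanding balance + penalty = kr 24,330.1649… + kr 6,664.50 = kr 30,994.66

kr 30,994.66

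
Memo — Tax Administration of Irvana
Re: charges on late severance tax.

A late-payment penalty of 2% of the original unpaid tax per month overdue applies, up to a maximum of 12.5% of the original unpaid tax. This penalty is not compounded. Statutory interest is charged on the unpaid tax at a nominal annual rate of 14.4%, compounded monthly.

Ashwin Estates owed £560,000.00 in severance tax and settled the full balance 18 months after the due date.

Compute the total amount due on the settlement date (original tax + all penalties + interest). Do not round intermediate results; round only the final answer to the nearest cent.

£764,124.31

Penalty (uncapped): 18 × 2% × £560,000.00 = £201,600.00; cap = 12.5% × £560,000.00 = £70,000.00 → penalty = £70,000.00
Interest (14.4%/yr ÷ 12 = 1.2%/month): £560,000.00 × ((1 + 0.012)^18 − 1) = £134,124.3057…
Total = £560,000.00 + £70,000.0000 + £134,124.3057… = £764,124.31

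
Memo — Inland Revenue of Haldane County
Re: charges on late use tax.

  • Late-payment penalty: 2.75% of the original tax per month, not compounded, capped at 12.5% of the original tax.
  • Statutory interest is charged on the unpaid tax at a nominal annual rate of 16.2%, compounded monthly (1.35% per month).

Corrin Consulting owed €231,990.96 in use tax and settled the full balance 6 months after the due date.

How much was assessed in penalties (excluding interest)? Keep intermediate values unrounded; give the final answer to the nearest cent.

€28,998.87

Penalty (uncapped): 6 × 2.75% × €231,990.96 = €38,278.51…; cap = 12.5% × €231,990.96 = €28,998.87 → penalty = €28,998.87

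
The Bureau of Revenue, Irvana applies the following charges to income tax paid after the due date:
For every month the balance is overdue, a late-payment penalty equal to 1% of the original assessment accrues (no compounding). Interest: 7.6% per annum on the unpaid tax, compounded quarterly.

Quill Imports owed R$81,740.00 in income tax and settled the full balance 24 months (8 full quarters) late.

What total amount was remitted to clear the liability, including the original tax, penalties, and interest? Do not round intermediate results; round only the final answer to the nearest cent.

Late-payment penalty = 1% × R$81,740.00 × 24 mo = R$19,617.60
Interest (7.6%/yr ÷ 4 = 1.9%/quarter): R$81,740.00 × ((1 + 0.019)^8 − 1) = R$13,282.8617…
Total = R$81,740.00 + R$19,617.6000 + R$13,282.8617… = R$114,640.46

R$114,640.46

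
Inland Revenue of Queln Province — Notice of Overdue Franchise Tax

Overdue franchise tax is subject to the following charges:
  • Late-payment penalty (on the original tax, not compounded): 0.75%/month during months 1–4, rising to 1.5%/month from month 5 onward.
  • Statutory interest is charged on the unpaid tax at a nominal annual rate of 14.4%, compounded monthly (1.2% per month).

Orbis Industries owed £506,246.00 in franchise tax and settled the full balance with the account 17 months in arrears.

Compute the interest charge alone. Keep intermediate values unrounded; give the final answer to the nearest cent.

Interest: £506,246.00 × ((1 + 0.012)^17 − 1) = £506,246.00 × 0.2248100… = £113,809.1476…

£113,809.15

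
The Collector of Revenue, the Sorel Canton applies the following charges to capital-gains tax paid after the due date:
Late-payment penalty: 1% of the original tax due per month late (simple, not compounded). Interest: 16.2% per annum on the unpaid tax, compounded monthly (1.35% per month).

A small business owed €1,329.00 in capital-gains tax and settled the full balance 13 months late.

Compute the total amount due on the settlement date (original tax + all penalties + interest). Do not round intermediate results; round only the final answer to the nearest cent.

Late-payment penalty = 1% × €1,329.00 × 13 mo = €172.77
Interest: €1,329.00 × ((1 + 0.0135)^13 − 1) = €1,329.00 × 0.1904435… = €253.0994…
Total = €1,329.00 + €172.7700 + €253.0994… = €1,754.87

€1,754.87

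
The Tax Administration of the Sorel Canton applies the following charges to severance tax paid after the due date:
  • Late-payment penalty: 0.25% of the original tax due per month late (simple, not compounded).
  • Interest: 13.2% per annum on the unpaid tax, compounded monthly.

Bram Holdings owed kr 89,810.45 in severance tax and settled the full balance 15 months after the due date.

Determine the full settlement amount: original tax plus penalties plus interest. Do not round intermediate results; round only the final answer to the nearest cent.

Late-payment penalty = 0.25% × kr 89,810.45 × 15 mo = kr 3,367.89…
Interest (13.2%/yr ÷ 12 = 1.1%/month): kr 89,810.45 × ((1 + 0.011)^15 − 1) = kr 16,015.9948…
Total = kr 89,810.45 + kr 3,367.8919… + kr 16,015.9948… = kr 109,194.34

kr 109,194.34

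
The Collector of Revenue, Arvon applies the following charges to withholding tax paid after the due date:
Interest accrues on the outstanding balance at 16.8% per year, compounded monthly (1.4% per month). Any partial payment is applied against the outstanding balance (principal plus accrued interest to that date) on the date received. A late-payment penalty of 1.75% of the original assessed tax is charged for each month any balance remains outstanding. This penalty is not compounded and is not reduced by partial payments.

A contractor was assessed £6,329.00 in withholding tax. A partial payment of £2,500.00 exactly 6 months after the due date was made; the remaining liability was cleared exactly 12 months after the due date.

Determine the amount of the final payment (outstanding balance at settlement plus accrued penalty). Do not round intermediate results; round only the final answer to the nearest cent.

Balance at month 6: £6,329.0000 × (1 + 0.014)^6 = £6,879.5943…
After £2,500.00 payment: £6,879.5943… − £2,500.00 = £4,379.5943…
Balance at month 12: £4,379.5943… × (1 + 0.014)^6 = £4,760.5991…
Penalty: 12 × 1.75% × £6,329.00 = £1,329.09
Final settlement = outstanding balance + penalty = £4,760.5991… + £1,329.09 = £6,089.69

£6,089.69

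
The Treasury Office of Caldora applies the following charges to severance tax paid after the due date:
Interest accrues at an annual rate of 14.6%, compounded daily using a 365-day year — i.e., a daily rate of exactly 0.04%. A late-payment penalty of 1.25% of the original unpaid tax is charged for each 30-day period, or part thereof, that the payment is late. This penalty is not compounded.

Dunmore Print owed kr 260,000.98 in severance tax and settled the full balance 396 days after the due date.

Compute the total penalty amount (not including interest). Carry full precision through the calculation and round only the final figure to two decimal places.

Penalty periods: ⌈396/30⌉ = 14; penalty = 14 × 1.25% × kr 260,000.98 = kr 45,500.17…

kr 45,500.17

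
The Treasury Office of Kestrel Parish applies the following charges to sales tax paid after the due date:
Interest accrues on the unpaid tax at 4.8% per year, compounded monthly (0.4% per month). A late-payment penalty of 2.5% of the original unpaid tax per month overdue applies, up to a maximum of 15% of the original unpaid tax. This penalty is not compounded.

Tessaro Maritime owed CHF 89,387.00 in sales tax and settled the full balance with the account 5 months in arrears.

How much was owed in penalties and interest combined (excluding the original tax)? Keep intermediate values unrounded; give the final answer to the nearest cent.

Penalty: 5 × 2.5% × CHF 89,387.00 = CHF 11,173.38… (below the 15% cap of CHF 13,408.05)
Interest: CHF 89,387.00 × ((1 + 0.004)^5 − 1) = CHF 89,387.00 × 0.0201606… = CHF 1,802.0992…
Penalties + interest = CHF 11,173.3750 + CHF 1,802.0992… = CHF 12,975.47

CHF 12,975.47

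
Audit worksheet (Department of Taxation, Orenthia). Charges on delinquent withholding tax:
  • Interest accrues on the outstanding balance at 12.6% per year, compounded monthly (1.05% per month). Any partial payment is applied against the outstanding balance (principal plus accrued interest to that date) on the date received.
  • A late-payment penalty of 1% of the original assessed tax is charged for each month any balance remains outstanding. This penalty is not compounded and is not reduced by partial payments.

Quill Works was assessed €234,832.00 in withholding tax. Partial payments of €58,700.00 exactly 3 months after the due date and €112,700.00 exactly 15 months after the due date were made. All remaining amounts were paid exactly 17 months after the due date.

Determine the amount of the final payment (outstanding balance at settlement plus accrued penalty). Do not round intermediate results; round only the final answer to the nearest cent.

Balance at month 3: €234,832.0000 × (1 + 0.0105)^3 = €242,307.1505…
After €58,700.00 payment: €242,307.1505… − €58,700.00 = €183,607.1505…
Balance at month 15: €183,607.1505… × (1 + 0.0105)^12 = €208,125.5530…
After €112,700.00 payment: €208,125.5530… − €112,700.00 = €95,425.5530…
Balance at month 17: €95,425.5530… × (1 + 0.0105)^2 = €97,440.0103…
Penalty: 17 × 1% × €234,832.00 = €39,921.44
Final settlement = outstanding balance + penalty = €97,440.0103… + €39,921.44 = €137,361.45

€137,361.45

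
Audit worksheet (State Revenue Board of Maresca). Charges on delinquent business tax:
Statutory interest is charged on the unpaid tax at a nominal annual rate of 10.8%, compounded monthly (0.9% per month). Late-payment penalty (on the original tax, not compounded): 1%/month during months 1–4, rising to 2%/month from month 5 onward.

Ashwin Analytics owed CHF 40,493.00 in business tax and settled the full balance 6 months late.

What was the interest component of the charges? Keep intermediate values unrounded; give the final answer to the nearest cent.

Interest: CHF 40,493.00 × ((1 + 0.009)^6 − 1) = CHF 40,493.00 × 0.0552297… = CHF 2,236.4154…

CHF 2,236.42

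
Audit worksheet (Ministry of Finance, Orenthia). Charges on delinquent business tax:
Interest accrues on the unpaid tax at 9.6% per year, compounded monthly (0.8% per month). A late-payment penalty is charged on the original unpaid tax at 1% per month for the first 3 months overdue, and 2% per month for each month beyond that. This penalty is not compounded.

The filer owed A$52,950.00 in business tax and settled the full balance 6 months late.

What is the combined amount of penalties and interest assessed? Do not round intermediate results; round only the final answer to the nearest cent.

Penalty, months 1–3: 3 × 1% × A$52,950.00 = A$1,588.50
Penalty, months 4–6: 3 × 2% × A$52,950.00 = A$3,177.00
Interest: A$52,950.00 × ((1 + 0.008)^6 − 1) = A$52,950.00 × 0.0489703… = A$2,592.9775…
Penalties + interest = A$4,765.5000 + A$2,592.9775… = A$7,358.48

A$7,358.48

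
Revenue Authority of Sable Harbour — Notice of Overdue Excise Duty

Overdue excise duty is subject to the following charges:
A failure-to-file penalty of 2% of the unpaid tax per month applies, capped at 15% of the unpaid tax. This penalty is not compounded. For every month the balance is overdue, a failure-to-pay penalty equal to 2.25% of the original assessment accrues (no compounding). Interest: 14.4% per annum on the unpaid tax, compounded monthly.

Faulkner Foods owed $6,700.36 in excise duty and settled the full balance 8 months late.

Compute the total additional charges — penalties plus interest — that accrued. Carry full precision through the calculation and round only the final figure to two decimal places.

$2,882.03

Failure-to-file: 8 × 2% × $6,700.36 = $1,072.06…, capped at 15% × $6,700.36 = $1,005.05…
Failure-to-pay penalty: 8 × 2.25% × $6,700.36 = $1,206.06…
Interest (14.4%/yr ÷ 12 = 1.2%/month): $6,700.36 × ((1 + 0.012)^8 − 1) = $670.9086…
Penalties + interest = $2,211.1188 + $670.9086… = $2,882.03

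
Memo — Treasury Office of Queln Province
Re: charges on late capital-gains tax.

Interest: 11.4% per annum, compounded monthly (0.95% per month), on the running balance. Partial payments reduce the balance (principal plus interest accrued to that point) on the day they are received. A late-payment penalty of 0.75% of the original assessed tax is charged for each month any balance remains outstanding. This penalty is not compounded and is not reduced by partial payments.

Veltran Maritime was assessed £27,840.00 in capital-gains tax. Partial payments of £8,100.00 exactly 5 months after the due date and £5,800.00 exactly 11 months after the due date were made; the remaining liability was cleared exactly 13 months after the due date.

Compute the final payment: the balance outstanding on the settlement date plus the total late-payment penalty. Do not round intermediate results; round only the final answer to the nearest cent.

Balance at month 5: £27,840.0000 × (1 + 0.0095)^5 = £29,187.7654…
After £8,100.00 payment: £29,187.7654… − £8,100.00 = £21,087.7654…
Balance at month 11: £21,087.7654… × (1 + 0.0095)^6 = £22,318.6798…
After £5,800.00 payment: £22,318.6798… − £5,800.00 = £16,518.6798…
Balance at month 13: £16,518.6798… × (1 + 0.0095)^2 = £16,834.0255…
Penalty: 13 × 0.75% × £27,840.00 = £2,714.40
Final settlement = outstanding balance + penalty = £16,834.0255… + £2,714.40 = £19,548.43

£19,548.43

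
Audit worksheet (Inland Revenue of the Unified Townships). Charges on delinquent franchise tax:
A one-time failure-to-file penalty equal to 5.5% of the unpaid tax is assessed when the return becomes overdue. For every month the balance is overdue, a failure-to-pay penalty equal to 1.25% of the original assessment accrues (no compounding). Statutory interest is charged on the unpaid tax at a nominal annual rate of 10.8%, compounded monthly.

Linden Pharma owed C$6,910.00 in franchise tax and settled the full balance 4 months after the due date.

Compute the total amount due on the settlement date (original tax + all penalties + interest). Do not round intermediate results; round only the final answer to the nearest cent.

Failure-to-file penalty: 5.5% × C$6,910.00 = C$380.05
Failure-to-pay penalty: 4 × 1.25% × C$6,910.00 = C$345.50
Interest (10.8%/yr ÷ 12 = 0.9%/month): C$6,910.00 × ((1 + 0.009)^4 − 1) = C$252.1385…
Total = C$6,910.00 + C$725.5500 + C$252.1385… = C$7,887.69

C$7,887.69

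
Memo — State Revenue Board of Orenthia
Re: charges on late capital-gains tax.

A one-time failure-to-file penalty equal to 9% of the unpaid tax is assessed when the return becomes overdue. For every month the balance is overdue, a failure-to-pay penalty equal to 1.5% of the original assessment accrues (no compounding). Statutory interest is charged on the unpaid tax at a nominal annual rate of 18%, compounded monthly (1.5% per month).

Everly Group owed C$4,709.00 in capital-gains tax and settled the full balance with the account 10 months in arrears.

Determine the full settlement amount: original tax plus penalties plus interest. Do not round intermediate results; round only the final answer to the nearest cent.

Failure-to-file penalty: 9% × C$4,709.00 = C$423.81
Failure-to-pay penalty = 1.5% × C$4,709.00 × 10 mo = C$706.35
Interest: C$4,709.00 × ((1 + 0.015)^10 − 1) = C$4,709.00 × 0.1605408… = C$755.9867…
Total = C$4,709.00 + C$1,130.1600 + C$755.9867… = C$6,595.15

C$6,595.15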